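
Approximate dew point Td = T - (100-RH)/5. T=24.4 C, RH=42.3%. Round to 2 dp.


Td = 24.4 - (100-42.3)/5 = 12.86 C

12.86 C


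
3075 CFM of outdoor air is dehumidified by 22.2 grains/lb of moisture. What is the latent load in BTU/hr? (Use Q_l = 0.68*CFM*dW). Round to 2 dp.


Q = 0.68 * 3075 * 22.2 = 46420.20 BTU/hr

46420.20 BTU/hr


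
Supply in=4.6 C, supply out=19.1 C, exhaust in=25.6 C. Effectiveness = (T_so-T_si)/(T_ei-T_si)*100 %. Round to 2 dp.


eff = (19.1-4.6)/(25.6-4.6)*100 = 69.05 %

69.05 %


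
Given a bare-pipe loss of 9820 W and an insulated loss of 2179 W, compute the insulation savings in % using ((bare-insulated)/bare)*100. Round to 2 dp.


Savings = ((9820-2179)/9820)*100 = 77.81 %

77.81 %


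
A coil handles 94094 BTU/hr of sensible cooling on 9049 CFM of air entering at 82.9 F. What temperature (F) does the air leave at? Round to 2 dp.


dT = 94094/(1.08*9049) = 9.6280
T_leave = 82.9 - 9.6280 = 73.27 F

73.27 F


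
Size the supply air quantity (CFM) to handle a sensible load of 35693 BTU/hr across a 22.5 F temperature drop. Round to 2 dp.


CFM = 35693 / (1.08 * 22.5) = 1468.85

1468.85 CFM


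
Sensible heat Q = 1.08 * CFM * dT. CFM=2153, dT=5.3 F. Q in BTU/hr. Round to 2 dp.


Q = 1.08 * 2153 * 5.3 = 12323.77 BTU/hr

12323.77 BTU/hr


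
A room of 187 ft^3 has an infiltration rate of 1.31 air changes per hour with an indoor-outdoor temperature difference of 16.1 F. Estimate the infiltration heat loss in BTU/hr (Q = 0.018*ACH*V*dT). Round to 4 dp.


Q = 0.018 * 1.31 * 187 * 16.1 = 70.9923 BTU/hr

70.9923 BTU/hr


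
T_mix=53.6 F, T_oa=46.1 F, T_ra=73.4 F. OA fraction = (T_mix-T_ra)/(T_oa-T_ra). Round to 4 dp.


frac = (53.6 - 73.4) / (46.1 - 73.4) = 0.7253

0.7253


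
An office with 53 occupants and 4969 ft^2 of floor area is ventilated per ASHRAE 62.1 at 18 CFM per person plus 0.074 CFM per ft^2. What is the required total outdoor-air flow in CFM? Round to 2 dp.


Total = 53*18 + 4969*0.074 = 1321.71 CFM

1321.71 CFM


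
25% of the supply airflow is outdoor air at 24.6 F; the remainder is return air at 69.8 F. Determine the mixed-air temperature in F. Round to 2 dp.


T_mix = 0.25*24.6 + 0.75*69.8 = 58.50 F

58.50 F


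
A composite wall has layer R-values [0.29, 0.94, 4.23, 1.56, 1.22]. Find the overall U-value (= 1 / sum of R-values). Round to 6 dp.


R_total = 0.29 + 0.94 + 4.23 + 1.56 + 1.22 = 8.24
U = 1/8.24 = 0.121359

0.121359


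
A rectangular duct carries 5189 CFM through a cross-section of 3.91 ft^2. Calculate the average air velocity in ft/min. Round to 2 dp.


V = 5189 / 3.91 = 1327.11 ft/min

1327.11 ft/min


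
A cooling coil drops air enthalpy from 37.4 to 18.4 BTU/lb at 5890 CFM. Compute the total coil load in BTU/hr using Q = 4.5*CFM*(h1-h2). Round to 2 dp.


Q = 4.5 * 5890 * (37.4 - 18.4) = 503595.00 BTU/hr

503595.00 BTU/hr


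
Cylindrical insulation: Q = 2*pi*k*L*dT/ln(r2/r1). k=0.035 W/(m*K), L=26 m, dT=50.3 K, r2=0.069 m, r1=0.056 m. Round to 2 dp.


Q = 2*pi*0.035*26*50.3/ln(0.069/0.056) = 1377.69 W

1377.69 W


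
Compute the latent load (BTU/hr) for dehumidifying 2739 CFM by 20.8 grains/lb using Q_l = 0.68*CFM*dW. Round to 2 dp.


Q = 0.68 * 2739 * 20.8 = 38740.42 BTU/hr

38740.42 BTU/hr


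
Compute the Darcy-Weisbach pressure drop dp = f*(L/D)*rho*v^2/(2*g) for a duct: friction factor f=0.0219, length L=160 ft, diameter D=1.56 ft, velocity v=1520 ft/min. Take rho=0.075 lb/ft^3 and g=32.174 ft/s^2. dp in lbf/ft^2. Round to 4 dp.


v_fps = 1520/60 = 25.3333 ft/s
dp = 0.0219*(160/1.56)*0.075*25.3333^2/(2*32.174) = 1.6802 lbf/ft^2

1.6802 lbf/ft^2


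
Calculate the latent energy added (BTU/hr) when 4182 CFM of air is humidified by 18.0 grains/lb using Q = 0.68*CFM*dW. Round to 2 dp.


Q = 0.68 * 4182 * 18.0 = 51187.68 BTU/hr

51187.68 BTU/hr


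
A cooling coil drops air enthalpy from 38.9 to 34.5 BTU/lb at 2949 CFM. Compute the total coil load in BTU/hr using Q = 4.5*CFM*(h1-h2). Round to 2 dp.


Q = 4.5 * 2949 * (38.9 - 34.5) = 58390.20 BTU/hr

58390.20 BTU/hr


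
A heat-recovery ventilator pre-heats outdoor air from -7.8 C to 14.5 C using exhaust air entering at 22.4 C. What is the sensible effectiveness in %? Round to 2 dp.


eff = (14.5-(-7.8))/(22.4-(-7.8))*100 = 73.84 %

73.84 %


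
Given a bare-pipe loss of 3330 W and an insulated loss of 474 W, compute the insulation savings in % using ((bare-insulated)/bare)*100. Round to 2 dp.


Savings = ((3330-474)/3330)*100 = 85.77 %

85.77 %


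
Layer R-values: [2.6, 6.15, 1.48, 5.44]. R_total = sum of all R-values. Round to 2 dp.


R_total = 2.6 + 6.15 + 1.48 + 5.44 = 15.67

15.67


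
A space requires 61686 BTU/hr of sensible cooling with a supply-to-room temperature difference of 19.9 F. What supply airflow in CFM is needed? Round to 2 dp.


CFM = 61686 / (1.08 * 19.9) = 2870.18

2870.18 CFM


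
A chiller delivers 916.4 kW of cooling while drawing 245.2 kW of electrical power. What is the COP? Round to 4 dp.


COP = 916.4 / 245.2 = 3.7374

3.7374


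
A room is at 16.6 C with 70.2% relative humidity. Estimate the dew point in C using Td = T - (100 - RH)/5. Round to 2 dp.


Td = 16.6 - (100-70.2)/5 = 10.64 C

10.64 C


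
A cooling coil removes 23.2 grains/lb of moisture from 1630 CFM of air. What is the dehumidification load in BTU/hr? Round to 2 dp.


Q = 0.68 * 1630 * 23.2 = 25714.88 BTU/hr

25714.88 BTU/hr


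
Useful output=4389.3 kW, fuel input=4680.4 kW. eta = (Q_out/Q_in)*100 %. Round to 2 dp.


eta = (4389.3/4680.4)*100 = 93.78 %

93.78 %


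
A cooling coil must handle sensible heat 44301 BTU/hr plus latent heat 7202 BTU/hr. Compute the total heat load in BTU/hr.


Qt = 44301 + 7202 = 51503 BTU/hr

51503 BTU/hr


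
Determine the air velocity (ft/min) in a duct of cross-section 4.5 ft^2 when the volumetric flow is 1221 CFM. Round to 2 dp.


V = 1221 / 4.5 = 271.33 ft/min

271.33 ft/min


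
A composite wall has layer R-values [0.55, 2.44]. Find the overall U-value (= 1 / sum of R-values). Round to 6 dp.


R_total = 0.55 + 2.44 = 2.99
U = 1/2.99 = 0.334448

0.334448


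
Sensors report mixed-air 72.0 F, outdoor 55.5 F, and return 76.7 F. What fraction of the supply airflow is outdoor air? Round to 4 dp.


frac = (72.0 - 76.7) / (55.5 - 76.7) = 0.2217

0.2217


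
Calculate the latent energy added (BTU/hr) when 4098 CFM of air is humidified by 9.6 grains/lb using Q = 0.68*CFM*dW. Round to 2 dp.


Q = 0.68 * 4098 * 9.6 = 26751.74 BTU/hr

26751.74 BTU/hr


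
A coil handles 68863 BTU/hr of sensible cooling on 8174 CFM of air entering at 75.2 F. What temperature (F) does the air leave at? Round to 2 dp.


dT = 68863/(1.08*8174) = 7.8006
T_leave = 75.2 - 7.8006 = 67.40 F

67.40 F


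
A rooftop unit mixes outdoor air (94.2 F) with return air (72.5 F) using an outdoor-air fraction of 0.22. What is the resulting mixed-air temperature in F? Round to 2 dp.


T_mix = 0.22*94.2 + 0.78*72.5 = 77.27 F

77.27 F


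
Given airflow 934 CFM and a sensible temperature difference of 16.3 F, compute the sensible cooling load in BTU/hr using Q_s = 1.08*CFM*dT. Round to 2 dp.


Q = 1.08 * 934 * 16.3 = 16442.14 BTU/hr

16442.14 BTU/hr


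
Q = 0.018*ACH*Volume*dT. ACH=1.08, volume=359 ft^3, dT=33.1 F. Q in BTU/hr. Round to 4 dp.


Q = 0.018 * 1.08 * 359 * 33.1 = 231.0036 BTU/hr

231.0036 BTU/hr


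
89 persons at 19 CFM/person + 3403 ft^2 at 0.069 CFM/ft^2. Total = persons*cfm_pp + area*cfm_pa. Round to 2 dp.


Total = 89*19 + 3403*0.069 = 1925.81 CFM

1925.81 CFM


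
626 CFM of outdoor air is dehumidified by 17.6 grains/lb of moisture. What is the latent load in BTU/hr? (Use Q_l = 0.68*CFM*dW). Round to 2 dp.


Q = 0.68 * 626 * 17.6 = 7491.97 BTU/hr

7491.97 BTU/hr


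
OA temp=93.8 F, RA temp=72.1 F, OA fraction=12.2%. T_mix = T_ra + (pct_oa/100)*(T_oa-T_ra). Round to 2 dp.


T_mix = 72.1 + (12.2/100)*(93.8-72.1) = 74.75 F

74.75 F


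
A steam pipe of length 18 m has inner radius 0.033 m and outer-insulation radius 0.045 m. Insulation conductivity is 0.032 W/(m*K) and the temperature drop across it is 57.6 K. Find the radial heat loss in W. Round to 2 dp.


Q = 2*pi*0.032*18*57.6/ln(0.045/0.033) = 672.12 W

672.12 W


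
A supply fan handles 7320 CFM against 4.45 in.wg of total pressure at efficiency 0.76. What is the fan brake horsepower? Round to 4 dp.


BHP = 7320 * 4.45 / (6356 * 0.76) = 6.7433 hp

6.7433 hp


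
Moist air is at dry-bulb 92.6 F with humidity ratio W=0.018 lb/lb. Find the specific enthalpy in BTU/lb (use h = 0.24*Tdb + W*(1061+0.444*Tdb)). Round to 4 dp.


h = 0.24*92.6 + 0.018*(1061+0.444*92.6) = 42.0621 BTU/lb

42.0621 BTU/lb


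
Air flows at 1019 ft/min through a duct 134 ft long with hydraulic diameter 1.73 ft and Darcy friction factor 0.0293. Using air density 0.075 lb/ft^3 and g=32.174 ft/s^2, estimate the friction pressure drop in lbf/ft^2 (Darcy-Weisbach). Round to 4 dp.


v_fps = 1019/60 = 16.9833 ft/s
dp = 0.0293*(134/1.73)*0.075*16.9833^2/(2*32.174) = 0.7630 lbf/ft^2

0.7630 lbf/ft^2


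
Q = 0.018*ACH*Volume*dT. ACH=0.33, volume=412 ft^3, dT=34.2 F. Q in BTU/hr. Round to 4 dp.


Q = 0.018 * 0.33 * 412 * 34.2 = 83.6970 BTU/hr

83.6970 BTU/hr


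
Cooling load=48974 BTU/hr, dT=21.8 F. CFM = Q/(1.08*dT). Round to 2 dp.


CFM = 48974 / (1.08 * 21.8) = 2080.11

2080.11 CFM


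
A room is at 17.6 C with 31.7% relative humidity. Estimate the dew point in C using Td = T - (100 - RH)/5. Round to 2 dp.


Td = 17.6 - (100-31.7)/5 = 3.94 C

3.94 C


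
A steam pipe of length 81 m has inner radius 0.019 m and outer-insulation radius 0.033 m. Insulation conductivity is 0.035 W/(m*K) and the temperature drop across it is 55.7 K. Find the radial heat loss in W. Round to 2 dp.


Q = 2*pi*0.035*81*55.7/ln(0.033/0.019) = 1797.19 W

1797.19 W


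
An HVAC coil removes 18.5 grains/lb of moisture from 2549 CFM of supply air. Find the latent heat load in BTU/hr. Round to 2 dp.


Q = 0.68 * 2549 * 18.5 = 32066.42 BTU/hr

32066.42 BTU/hr


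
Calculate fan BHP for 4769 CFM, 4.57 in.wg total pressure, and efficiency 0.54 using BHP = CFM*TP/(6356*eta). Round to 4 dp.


BHP = 4769 * 4.57 / (6356 * 0.54) = 6.3499 hp

6.3499 hp


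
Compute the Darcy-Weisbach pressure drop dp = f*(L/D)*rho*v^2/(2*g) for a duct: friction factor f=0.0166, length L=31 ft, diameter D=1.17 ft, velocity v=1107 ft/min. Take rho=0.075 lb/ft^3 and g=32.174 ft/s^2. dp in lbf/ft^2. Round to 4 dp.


v_fps = 1107/60 = 18.45 ft/s
dp = 0.0166*(31/1.17)*0.075*18.45^2/(2*32.174) = 0.1745 lbf/ft^2

0.1745 lbf/ft^2


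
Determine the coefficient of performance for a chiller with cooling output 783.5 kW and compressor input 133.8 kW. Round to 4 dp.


COP = 783.5 / 133.8 = 5.8558

5.8558


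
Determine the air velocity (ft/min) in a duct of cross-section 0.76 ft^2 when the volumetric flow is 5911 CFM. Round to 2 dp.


V = 5911 / 0.76 = 7777.63 ft/min

7777.63 ft/min


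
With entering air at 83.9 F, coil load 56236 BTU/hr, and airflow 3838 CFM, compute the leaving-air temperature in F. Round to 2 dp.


dT = 56236/(1.08*3838) = 13.5671
T_leave = 83.9 - 13.5671 = 70.33 F

70.33 F


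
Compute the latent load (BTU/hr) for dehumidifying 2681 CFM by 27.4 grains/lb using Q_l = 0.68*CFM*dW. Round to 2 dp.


Q = 0.68 * 2681 * 27.4 = 49952.39 BTU/hr

49952.39 BTU/hr


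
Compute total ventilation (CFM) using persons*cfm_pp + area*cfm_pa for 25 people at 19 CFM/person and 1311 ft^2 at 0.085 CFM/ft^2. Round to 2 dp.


Total = 25*19 + 1311*0.085 = 586.44 CFM

586.44 CFM


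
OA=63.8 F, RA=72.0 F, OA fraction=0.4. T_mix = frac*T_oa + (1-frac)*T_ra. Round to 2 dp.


T_mix = 0.4*63.8 + 0.6*72.0 = 68.72 F

68.72 F


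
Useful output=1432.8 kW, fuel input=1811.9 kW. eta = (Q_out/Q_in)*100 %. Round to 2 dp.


eta = (1432.8/1811.9)*100 = 79.08 %

79.08 %


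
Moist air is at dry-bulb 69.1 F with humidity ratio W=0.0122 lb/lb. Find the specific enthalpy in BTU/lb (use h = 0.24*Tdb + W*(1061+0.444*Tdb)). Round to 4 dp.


h = 0.24*69.1 + 0.0122*(1061+0.444*69.1) = 29.9025 BTU/lb

29.9025 BTU/lb


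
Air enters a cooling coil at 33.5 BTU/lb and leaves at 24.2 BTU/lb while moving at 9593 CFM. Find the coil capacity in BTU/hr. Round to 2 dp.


Q = 4.5 * 9593 * (33.5 - 24.2) = 401467.05 BTU/hr

401467.05 BTU/hr


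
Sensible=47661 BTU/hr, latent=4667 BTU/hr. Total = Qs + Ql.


Qt = 47661 + 4667 = 52328 BTU/hr

52328 BTU/hr


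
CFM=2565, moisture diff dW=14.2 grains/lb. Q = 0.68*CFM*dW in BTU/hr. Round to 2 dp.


Q = 0.68 * 2565 * 14.2 = 24767.64 BTU/hr

24767.64 BTU/hr


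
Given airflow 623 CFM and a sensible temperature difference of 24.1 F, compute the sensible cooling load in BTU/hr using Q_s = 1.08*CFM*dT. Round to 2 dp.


Q = 1.08 * 623 * 24.1 = 16215.44 BTU/hr

16215.44 BTU/hr


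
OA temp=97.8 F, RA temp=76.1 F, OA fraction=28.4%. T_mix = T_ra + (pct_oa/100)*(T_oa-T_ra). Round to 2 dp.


T_mix = 76.1 + (28.4/100)*(97.8-76.1) = 82.26 F

82.26 F


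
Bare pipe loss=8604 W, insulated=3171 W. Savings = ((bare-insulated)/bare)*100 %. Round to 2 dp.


Savings = ((8604-3171)/8604)*100 = 63.15 %

63.15 %


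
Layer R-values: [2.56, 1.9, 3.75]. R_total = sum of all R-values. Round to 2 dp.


R_total = 2.56 + 1.9 + 3.75 = 8.21

8.21


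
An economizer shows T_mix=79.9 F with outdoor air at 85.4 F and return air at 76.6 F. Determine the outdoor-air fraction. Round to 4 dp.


frac = (79.9 - 76.6) / (85.4 - 76.6) = 0.3750

0.3750


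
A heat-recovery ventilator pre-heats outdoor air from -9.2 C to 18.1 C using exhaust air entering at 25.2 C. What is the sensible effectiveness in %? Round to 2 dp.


eff = (18.1-(-9.2))/(25.2-(-9.2))*100 = 79.36 %

79.36 %


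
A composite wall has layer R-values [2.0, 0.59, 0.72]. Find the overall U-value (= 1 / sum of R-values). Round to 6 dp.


R_total = 2.0 + 0.59 + 0.72 = 3.31
U = 1/3.31 = 0.302115

0.302115


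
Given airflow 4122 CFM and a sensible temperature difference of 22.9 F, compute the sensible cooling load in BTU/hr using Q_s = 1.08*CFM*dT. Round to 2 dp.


Q = 1.08 * 4122 * 22.9 = 101945.30 BTU/hr

101945.30 BTU/hr


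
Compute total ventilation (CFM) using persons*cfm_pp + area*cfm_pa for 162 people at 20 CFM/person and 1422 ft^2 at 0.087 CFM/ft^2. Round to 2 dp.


Total = 162*20 + 1422*0.087 = 3363.71 CFM

3363.71 CFM


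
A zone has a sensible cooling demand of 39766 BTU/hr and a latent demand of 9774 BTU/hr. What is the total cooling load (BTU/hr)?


Qt = 39766 + 9774 = 49540 BTU/hr

49540 BTU/hr


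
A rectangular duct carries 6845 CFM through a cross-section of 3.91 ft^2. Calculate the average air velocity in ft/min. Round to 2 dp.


V = 6845 / 3.91 = 1750.64 ft/min

1750.64 ft/min


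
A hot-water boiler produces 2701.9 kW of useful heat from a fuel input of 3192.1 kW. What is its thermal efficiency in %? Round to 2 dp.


eta = (2701.9/3192.1)*100 = 84.64 %

84.64 %


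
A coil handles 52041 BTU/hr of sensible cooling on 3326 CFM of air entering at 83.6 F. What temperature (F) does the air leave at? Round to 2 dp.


dT = 52041/(1.08*3326) = 14.4877
T_leave = 83.6 - 14.4877 = 69.11 F

69.11 F


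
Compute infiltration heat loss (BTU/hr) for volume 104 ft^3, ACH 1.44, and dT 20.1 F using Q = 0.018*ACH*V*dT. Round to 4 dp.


Q = 0.018 * 1.44 * 104 * 20.1 = 54.1832 BTU/hr

54.1832 BTU/hr


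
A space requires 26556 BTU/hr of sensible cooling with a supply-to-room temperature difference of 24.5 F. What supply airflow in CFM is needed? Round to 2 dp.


CFM = 26556 / (1.08 * 24.5) = 1003.63

1003.63 CFM


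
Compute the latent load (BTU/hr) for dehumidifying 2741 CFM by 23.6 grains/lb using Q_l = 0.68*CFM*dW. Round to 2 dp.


Q = 0.68 * 2741 * 23.6 = 43987.57 BTU/hr

43987.57 BTU/hr


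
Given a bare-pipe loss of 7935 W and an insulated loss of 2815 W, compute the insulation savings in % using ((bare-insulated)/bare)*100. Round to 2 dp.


Savings = ((7935-2815)/7935)*100 = 64.52 %

64.52 %


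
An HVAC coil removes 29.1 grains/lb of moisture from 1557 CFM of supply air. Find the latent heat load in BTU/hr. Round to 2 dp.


Q = 0.68 * 1557 * 29.1 = 30809.92 BTU/hr

30809.92 BTU/hr


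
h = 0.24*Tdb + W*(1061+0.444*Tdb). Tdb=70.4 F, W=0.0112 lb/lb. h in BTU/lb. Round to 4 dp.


h = 0.24*70.4 + 0.0112*(1061+0.444*70.4) = 29.1293 BTU/lb

29.1293 BTU/lb


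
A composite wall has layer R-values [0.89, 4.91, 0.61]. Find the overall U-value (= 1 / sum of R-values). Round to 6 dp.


R_total = 0.89 + 4.91 + 0.61 = 6.41
U = 1/6.41 = 0.156006

0.156006


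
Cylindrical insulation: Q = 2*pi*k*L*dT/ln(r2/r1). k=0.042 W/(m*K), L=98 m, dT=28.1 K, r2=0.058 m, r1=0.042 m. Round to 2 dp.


Q = 2*pi*0.042*98*28.1/ln(0.058/0.042) = 2251.46 W

2251.46 W


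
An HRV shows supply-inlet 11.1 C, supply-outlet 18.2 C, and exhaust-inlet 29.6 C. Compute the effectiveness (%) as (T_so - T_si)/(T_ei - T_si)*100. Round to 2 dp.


eff = (18.2-11.1)/(29.6-11.1)*100 = 38.38 %

38.38 %


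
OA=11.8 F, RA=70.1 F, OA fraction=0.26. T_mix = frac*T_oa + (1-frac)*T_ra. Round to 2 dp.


T_mix = 0.26*11.8 + 0.74*70.1 = 54.94 F

54.94 F


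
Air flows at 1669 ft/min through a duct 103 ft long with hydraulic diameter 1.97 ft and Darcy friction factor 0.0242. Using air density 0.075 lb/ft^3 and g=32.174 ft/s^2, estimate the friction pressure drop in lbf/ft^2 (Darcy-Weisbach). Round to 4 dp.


v_fps = 1669/60 = 27.8167 ft/s
dp = 0.0242*(103/1.97)*0.075*27.8167^2/(2*32.174) = 1.1411 lbf/ft^2

1.1411 lbf/ft^2


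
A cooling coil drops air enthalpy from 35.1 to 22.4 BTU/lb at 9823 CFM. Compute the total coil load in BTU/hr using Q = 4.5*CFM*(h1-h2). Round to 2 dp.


Q = 4.5 * 9823 * (35.1 - 22.4) = 561384.45 BTU/hr

561384.45 BTU/hr


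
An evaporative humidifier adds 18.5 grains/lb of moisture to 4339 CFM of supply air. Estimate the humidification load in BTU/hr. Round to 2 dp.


Q = 0.68 * 4339 * 18.5 = 54584.62 BTU/hr

54584.62 BTU/hr


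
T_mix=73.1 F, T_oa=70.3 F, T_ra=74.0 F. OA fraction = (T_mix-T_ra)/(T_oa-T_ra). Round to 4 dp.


frac = (73.1 - 74.0) / (70.3 - 74.0) = 0.2432

0.2432


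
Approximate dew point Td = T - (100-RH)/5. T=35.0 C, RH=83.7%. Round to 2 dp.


Td = 35.0 - (100-83.7)/5 = 31.74 C

31.74 C


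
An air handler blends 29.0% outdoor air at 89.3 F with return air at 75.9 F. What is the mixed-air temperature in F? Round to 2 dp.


T_mix = 75.9 + (29.0/100)*(89.3-75.9) = 79.79 F

79.79 F


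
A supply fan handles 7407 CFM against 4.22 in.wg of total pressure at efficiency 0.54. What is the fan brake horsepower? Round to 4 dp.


BHP = 7407 * 4.22 / (6356 * 0.54) = 9.1070 hp

9.1070 hp


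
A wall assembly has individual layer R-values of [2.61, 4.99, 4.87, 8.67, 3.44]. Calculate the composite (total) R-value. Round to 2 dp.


R_total = 2.61 + 4.99 + 4.87 + 8.67 + 3.44 = 24.58

24.58


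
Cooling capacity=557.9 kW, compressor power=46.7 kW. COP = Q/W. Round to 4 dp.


COP = 557.9 / 46.7 = 11.9465

11.9465


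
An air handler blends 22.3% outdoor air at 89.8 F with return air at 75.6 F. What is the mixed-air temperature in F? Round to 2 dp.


T_mix = 75.6 + (22.3/100)*(89.8-75.6) = 78.77 F

78.77 F


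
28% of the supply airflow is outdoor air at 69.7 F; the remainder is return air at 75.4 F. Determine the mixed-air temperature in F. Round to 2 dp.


T_mix = 0.28*69.7 + 0.72*75.4 = 73.80 F

73.80 F


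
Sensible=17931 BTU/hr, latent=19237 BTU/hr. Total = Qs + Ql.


Qt = 17931 + 19237 = 37168 BTU/hr

37168 BTU/hr


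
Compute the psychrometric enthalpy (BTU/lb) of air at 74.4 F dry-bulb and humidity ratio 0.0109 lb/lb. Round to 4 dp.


h = 0.24*74.4 + 0.0109*(1061+0.444*74.4) = 29.7810 BTU/lb

29.7810 BTU/lb


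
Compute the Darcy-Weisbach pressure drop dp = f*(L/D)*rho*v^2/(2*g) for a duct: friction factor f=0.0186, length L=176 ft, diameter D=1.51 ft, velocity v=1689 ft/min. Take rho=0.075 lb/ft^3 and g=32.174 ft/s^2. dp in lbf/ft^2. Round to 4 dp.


v_fps = 1689/60 = 28.15 ft/s
dp = 0.0186*(176/1.51)*0.075*28.15^2/(2*32.174) = 2.0023 lbf/ft^2

2.0023 lbf/ft^2


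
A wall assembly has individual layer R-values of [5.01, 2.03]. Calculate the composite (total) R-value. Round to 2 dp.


R_total = 5.01 + 2.03 = 7.04

7.04


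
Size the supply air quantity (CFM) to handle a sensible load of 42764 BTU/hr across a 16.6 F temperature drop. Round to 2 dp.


CFM = 42764 / (1.08 * 16.6) = 2385.32

2385.32 CFM


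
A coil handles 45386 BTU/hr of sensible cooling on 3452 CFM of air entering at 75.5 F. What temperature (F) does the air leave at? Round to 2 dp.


dT = 45386/(1.08*3452) = 12.1738
T_leave = 75.5 - 12.1738 = 63.33 F

63.33 F


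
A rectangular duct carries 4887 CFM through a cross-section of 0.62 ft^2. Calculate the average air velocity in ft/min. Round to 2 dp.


V = 4887 / 0.62 = 7882.26 ft/min

7882.26 ft/min


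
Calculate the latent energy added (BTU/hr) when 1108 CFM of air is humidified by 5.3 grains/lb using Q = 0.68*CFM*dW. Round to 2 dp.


Q = 0.68 * 1108 * 5.3 = 3993.23 BTU/hr

3993.23 BTU/hr


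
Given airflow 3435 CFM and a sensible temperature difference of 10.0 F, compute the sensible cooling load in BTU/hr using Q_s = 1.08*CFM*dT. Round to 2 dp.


Q = 1.08 * 3435 * 10.0 = 37098.00 BTU/hr

37098.00 BTU/hr


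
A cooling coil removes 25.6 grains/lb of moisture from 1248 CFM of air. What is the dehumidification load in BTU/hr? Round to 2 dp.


Q = 0.68 * 1248 * 25.6 = 21725.18 BTU/hr

21725.18 BTU/hr


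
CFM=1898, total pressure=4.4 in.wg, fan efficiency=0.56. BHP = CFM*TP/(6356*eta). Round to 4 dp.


BHP = 1898 * 4.4 / (6356 * 0.56) = 2.3463 hp

2.3463 hp


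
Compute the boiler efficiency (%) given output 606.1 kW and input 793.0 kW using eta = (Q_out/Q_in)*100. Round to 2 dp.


eta = (606.1/793.0)*100 = 76.43 %

76.43 %


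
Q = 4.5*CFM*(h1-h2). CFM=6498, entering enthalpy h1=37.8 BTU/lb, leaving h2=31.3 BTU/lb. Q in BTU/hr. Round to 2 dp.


Q = 4.5 * 6498 * (37.8 - 31.3) = 190066.50 BTU/hr

190066.50 BTU/hr


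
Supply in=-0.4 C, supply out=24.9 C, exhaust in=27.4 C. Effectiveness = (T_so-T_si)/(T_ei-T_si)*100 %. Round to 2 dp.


eff = (24.9-(-0.4))/(27.4-(-0.4))*100 = 91.01 %

91.01 %


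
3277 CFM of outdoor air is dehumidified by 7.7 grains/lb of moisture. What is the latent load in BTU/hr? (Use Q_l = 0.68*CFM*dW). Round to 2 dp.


Q = 0.68 * 3277 * 7.7 = 17158.37 BTU/hr

17158.37 BTU/hr


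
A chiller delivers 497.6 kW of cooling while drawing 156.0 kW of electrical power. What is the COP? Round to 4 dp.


COP = 497.6 / 156.0 = 3.1897

3.1897


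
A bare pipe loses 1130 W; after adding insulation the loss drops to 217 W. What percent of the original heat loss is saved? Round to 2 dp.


Savings = ((1130-217)/1130)*100 = 80.80 %

80.80 %


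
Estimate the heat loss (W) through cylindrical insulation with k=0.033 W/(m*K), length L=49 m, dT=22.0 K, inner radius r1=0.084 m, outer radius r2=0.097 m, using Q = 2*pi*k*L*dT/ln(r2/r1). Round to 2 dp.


Q = 2*pi*0.033*49*22.0/ln(0.097/0.084) = 1553.35 W

1553.35 W


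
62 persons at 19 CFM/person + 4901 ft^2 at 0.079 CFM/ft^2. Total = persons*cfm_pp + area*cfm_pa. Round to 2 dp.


Total = 62*19 + 4901*0.079 = 1565.18 CFM

1565.18 CFM


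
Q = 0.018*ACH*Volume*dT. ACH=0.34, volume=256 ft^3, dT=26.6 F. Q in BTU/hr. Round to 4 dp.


Q = 0.018 * 0.34 * 256 * 26.6 = 41.6748 BTU/hr

41.6748 BTU/hr


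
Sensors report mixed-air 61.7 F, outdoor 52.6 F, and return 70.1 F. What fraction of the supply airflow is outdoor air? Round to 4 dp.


frac = (61.7 - 70.1) / (52.6 - 70.1) = 0.4800

0.4800


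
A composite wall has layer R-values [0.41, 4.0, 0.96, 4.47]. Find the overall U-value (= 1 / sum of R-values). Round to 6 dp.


R_total = 0.41 + 4.0 + 0.96 + 4.47 = 9.84
U = 1/9.84 = 0.101626

0.101626


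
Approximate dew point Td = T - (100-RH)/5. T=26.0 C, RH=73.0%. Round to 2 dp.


Td = 26.0 - (100-73.0)/5 = 20.60 C

20.60 C


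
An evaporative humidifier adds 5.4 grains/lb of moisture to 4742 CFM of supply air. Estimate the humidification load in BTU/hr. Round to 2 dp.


Q = 0.68 * 4742 * 5.4 = 17412.62 BTU/hr

17412.62 BTU/hr


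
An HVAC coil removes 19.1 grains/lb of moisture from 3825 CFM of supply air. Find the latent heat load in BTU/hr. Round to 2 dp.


Q = 0.68 * 3825 * 19.1 = 49679.10 BTU/hr

49679.10 BTU/hr


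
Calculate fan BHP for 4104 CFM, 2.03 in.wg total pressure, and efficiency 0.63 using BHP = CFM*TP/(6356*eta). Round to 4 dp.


BHP = 4104 * 2.03 / (6356 * 0.63) = 2.0806 hp

2.0806 hp


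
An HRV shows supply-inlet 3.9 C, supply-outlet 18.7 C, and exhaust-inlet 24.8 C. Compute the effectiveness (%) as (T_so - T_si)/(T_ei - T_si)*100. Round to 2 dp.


eff = (18.7-3.9)/(24.8-3.9)*100 = 70.81 %

70.81 %


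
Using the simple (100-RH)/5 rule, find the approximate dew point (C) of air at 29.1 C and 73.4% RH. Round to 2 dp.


Td = 29.1 - (100-73.4)/5 = 23.78 C

23.78 C


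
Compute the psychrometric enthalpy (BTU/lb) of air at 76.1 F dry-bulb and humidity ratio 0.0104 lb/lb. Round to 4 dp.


h = 0.24*76.1 + 0.0104*(1061+0.444*76.1) = 29.6498 BTU/lb

29.6498 BTU/lb


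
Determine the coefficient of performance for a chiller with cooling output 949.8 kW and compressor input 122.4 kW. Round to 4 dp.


COP = 949.8 / 122.4 = 7.7598

7.7598


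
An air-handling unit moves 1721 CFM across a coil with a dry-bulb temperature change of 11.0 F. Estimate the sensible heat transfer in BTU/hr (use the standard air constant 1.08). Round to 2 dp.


Q = 1.08 * 1721 * 11.0 = 20445.48 BTU/hr

20445.48 BTU/hr


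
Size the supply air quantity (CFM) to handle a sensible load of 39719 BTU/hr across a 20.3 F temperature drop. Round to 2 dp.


CFM = 39719 / (1.08 * 20.3) = 1811.67

1811.67 CFM


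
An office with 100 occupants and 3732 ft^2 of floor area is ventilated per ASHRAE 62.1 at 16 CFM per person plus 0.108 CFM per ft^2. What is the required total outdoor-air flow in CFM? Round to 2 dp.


Total = 100*16 + 3732*0.108 = 2003.06 CFM

2003.06 CFM


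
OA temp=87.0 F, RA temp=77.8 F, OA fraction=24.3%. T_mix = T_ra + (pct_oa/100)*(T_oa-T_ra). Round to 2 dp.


T_mix = 77.8 + (24.3/100)*(87.0-77.8) = 80.04 F

80.04 F


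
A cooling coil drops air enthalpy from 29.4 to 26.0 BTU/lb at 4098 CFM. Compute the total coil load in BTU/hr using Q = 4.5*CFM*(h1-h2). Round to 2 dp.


Q = 4.5 * 4098 * (29.4 - 26.0) = 62699.40 BTU/hr

62699.40 BTU/hr


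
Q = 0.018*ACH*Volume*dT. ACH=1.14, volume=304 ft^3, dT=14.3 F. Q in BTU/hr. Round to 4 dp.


Q = 0.018 * 1.14 * 304 * 14.3 = 89.2045 BTU/hr

89.2045 BTU/hr


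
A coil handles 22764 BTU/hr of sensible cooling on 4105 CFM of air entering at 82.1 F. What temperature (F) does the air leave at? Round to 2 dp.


dT = 22764/(1.08*4105) = 5.1347
T_leave = 82.1 - 5.1347 = 76.97 F

76.97 F


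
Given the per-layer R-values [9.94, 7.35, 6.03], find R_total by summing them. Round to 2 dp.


R_total = 9.94 + 7.35 + 6.03 = 23.32

23.32


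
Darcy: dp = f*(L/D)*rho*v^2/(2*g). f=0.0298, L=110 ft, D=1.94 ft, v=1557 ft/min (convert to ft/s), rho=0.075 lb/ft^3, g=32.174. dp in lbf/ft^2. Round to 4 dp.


v_fps = 1557/60 = 25.95 ft/s
dp = 0.0298*(110/1.94)*0.075*25.95^2/(2*32.174) = 1.3262 lbf/ft^2

1.3262 lbf/ft^2


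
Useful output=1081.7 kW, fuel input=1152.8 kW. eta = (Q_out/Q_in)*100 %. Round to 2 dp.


eta = (1081.7/1152.8)*100 = 93.83 %

93.83 %


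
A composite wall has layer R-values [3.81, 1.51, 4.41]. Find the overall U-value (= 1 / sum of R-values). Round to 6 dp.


R_total = 3.81 + 1.51 + 4.41 = 9.73
U = 1/9.73 = 0.102775

0.102775


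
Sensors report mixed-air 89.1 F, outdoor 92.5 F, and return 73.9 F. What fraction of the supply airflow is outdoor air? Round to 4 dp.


frac = (89.1 - 73.9) / (92.5 - 73.9) = 0.8172

0.8172


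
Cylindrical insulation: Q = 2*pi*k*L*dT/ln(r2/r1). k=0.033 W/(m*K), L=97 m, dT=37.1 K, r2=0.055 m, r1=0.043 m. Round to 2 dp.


Q = 2*pi*0.033*97*37.1/ln(0.055/0.043) = 3031.58 W

3031.58 W


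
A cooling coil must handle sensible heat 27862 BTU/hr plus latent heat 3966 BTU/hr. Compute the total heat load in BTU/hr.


Qt = 27862 + 3966 = 31828 BTU/hr

31828 BTU/hr


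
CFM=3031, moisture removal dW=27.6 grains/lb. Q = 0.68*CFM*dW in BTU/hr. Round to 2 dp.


Q = 0.68 * 3031 * 27.6 = 56885.81 BTU/hr

56885.81 BTU/hr


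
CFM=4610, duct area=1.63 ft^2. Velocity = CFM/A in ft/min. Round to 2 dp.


V = 4610 / 1.63 = 2828.22 ft/min

2828.22 ft/min


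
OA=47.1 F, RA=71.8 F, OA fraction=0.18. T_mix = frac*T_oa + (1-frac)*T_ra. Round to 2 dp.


T_mix = 0.18*47.1 + 0.82*71.8 = 67.35 F

67.35 F


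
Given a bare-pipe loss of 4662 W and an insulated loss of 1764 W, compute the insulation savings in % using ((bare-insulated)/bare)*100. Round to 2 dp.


Savings = ((4662-1764)/4662)*100 = 62.16 %

62.16 %


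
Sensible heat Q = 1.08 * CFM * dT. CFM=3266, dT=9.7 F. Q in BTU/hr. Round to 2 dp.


Q = 1.08 * 3266 * 9.7 = 34214.62 BTU/hr

34214.62 BTU/hr


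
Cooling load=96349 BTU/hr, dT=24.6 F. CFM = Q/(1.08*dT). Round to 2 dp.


CFM = 96349 / (1.08 * 24.6) = 3626.51

3626.51 CFM


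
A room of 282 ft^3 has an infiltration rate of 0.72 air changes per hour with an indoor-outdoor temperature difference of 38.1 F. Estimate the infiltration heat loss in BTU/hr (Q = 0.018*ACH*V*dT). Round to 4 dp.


Q = 0.018 * 0.72 * 282 * 38.1 = 139.2448 BTU/hr

139.2448 BTU/hr


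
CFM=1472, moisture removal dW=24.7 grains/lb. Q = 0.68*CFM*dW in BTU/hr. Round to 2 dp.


Q = 0.68 * 1472 * 24.7 = 24723.71 BTU/hr

24723.71 BTU/hr


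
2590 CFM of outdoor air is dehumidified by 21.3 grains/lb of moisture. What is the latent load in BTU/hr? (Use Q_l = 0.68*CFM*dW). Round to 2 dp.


Q = 0.68 * 2590 * 21.3 = 37513.56 BTU/hr

37513.56 BTU/hr


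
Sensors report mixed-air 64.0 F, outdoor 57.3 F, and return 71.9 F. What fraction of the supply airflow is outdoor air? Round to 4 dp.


frac = (64.0 - 71.9) / (57.3 - 71.9) = 0.5411

0.5411


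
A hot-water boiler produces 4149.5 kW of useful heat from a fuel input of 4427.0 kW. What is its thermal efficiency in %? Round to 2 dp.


eta = (4149.5/4427.0)*100 = 93.73 %

93.73 %


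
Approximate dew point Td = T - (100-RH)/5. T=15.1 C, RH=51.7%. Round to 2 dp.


Td = 15.1 - (100-51.7)/5 = 5.44 C

5.44 C


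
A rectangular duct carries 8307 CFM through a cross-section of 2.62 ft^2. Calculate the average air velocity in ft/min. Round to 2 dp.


V = 8307 / 2.62 = 3170.61 ft/min

3170.61 ft/min


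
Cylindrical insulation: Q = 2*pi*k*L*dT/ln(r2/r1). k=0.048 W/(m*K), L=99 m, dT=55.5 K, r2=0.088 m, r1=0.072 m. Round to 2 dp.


Q = 2*pi*0.048*99*55.5/ln(0.088/0.072) = 8257.82 W

8257.82 W


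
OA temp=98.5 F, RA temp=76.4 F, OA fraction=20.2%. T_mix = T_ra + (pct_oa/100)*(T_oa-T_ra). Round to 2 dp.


T_mix = 76.4 + (20.2/100)*(98.5-76.4) = 80.86 F

80.86 F


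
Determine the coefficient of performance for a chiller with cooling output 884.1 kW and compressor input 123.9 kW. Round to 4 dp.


COP = 884.1 / 123.9 = 7.1356

7.1356


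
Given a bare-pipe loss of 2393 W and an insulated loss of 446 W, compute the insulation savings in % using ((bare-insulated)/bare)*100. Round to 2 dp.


Savings = ((2393-446)/2393)*100 = 81.36 %

81.36 %


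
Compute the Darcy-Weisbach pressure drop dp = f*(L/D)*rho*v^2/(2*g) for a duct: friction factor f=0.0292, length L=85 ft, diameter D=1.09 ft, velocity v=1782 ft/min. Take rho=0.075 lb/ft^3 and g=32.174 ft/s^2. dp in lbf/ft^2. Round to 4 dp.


v_fps = 1782/60 = 29.7 ft/s
dp = 0.0292*(85/1.09)*0.075*29.7^2/(2*32.174) = 2.3411 lbf/ft^2

2.3411 lbf/ft^2


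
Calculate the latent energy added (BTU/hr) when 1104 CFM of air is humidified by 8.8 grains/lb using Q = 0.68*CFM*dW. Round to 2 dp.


Q = 0.68 * 1104 * 8.8 = 6606.34 BTU/hr

6606.34 BTU/hr


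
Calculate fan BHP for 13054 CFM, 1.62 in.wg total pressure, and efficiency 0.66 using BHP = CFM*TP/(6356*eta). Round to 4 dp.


BHP = 13054 * 1.62 / (6356 * 0.66) = 5.0412 hp

5.0412 hp


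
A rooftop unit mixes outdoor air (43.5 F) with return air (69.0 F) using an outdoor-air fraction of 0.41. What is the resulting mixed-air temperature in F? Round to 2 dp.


T_mix = 0.41*43.5 + 0.59*69.0 = 58.55 F

58.55 F


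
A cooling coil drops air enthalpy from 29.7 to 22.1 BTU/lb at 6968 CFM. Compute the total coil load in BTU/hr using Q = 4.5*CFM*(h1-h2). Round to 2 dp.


Q = 4.5 * 6968 * (29.7 - 22.1) = 238305.60 BTU/hr

238305.60 BTU/hr


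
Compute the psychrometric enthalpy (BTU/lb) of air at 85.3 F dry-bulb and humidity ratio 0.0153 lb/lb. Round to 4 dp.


h = 0.24*85.3 + 0.0153*(1061+0.444*85.3) = 37.2848 BTU/lb

37.2848 BTU/lb


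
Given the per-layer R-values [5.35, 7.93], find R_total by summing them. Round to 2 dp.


R_total = 5.35 + 7.93 = 13.28

13.28


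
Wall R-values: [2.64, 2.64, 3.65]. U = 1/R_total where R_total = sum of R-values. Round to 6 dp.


R_total = 2.64 + 2.64 + 3.65 = 8.93
U = 1/8.93 = 0.111982

0.111982


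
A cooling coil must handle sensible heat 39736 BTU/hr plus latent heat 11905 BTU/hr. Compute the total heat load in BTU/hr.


Qt = 39736 + 11905 = 51641 BTU/hr

51641 BTU/hr


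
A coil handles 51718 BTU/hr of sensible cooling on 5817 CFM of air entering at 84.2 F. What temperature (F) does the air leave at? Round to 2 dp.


dT = 51718/(1.08*5817) = 8.2323
T_leave = 84.2 - 8.2323 = 75.97 F

75.97 F


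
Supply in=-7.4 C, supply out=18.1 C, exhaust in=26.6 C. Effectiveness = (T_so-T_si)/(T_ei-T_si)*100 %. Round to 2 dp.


eff = (18.1-(-7.4))/(26.6-(-7.4))*100 = 75.00 %

75.00 %


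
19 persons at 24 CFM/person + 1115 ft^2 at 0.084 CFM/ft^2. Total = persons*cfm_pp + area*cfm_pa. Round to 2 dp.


Total = 19*24 + 1115*0.084 = 549.66 CFM

549.66 CFM


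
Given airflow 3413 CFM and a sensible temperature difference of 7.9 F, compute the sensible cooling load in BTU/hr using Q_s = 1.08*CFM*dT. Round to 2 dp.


Q = 1.08 * 3413 * 7.9 = 29119.72 BTU/hr

29119.72 BTU/hr


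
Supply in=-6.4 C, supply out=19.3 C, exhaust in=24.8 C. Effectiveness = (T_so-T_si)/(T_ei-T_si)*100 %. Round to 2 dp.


eff = (19.3-(-6.4))/(24.8-(-6.4))*100 = 82.37 %

82.37 %


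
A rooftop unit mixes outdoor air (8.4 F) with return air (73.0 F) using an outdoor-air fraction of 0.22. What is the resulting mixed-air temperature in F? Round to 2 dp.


T_mix = 0.22*8.4 + 0.78*73.0 = 58.79 F

58.79 F


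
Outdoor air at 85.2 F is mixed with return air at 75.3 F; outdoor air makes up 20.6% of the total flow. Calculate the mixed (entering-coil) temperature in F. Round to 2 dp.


T_mix = 75.3 + (20.6/100)*(85.2-75.3) = 77.34 F

77.34 F


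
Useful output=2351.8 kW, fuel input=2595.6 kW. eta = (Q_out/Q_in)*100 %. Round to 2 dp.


eta = (2351.8/2595.6)*100 = 90.61 %

90.61 %


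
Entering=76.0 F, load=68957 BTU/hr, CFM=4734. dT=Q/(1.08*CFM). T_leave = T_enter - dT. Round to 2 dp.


dT = 68957/(1.08*4734) = 13.4873
T_leave = 76.0 - 13.4873 = 62.51 F

62.51 F


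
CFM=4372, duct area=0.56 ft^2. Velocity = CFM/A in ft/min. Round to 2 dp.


V = 4372 / 0.56 = 7807.14 ft/min

7807.14 ft/min


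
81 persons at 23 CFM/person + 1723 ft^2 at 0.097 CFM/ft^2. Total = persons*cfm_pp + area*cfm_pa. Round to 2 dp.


Total = 81*23 + 1723*0.097 = 2030.13 CFM

2030.13 CFM


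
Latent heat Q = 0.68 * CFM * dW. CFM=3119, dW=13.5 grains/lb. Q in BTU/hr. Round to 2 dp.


Q = 0.68 * 3119 * 13.5 = 28632.42 BTU/hr

28632.42 BTU/hr


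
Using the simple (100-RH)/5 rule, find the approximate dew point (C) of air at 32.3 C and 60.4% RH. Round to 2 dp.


Td = 32.3 - (100-60.4)/5 = 24.38 C

24.38 C


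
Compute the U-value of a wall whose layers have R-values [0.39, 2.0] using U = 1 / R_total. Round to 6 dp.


R_total = 0.39 + 2.0 = 2.39
U = 1/2.39 = 0.418410

0.418410


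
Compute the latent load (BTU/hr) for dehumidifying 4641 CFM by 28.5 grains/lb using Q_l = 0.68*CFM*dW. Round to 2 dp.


Q = 0.68 * 4641 * 28.5 = 89942.58 BTU/hr

89942.58 BTU/hr


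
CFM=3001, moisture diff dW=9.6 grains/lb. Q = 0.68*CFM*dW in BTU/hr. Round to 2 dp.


Q = 0.68 * 3001 * 9.6 = 19590.53 BTU/hr

19590.53 BTU/hr


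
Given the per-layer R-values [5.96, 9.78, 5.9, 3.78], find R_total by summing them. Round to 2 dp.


R_total = 5.96 + 9.78 + 5.9 + 3.78 = 25.42

25.42


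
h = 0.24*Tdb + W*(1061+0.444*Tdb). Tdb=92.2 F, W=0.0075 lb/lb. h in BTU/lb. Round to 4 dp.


h = 0.24*92.2 + 0.0075*(1061+0.444*92.2) = 30.3925 BTU/lb

30.3925 BTU/lb


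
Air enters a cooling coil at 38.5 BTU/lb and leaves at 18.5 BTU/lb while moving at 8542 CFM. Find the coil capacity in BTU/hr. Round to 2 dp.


Q = 4.5 * 8542 * (38.5 - 18.5) = 768780.00 BTU/hr

768780.00 BTU/hr


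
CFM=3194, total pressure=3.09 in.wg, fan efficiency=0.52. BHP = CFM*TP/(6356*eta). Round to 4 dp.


BHP = 3194 * 3.09 / (6356 * 0.52) = 2.9861 hp

2.9861 hp


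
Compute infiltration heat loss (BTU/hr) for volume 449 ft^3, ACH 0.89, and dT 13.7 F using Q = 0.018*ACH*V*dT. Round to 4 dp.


Q = 0.018 * 0.89 * 449 * 13.7 = 98.5438 BTU/hr

98.5438 BTU/hr


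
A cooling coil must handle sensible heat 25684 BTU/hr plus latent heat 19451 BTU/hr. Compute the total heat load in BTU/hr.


Qt = 25684 + 19451 = 45135 BTU/hr

45135 BTU/hr


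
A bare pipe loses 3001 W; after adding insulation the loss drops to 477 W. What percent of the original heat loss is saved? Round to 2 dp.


Savings = ((3001-477)/3001)*100 = 84.11 %

84.11 %


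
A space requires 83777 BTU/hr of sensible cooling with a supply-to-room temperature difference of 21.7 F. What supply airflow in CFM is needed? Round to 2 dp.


CFM = 83777 / (1.08 * 21.7) = 3574.71

3574.71 CFM


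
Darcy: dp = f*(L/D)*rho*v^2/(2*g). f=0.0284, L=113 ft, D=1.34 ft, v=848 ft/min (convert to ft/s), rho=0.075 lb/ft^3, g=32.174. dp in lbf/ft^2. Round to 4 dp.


v_fps = 848/60 = 14.1333 ft/s
dp = 0.0284*(113/1.34)*0.075*14.1333^2/(2*32.174) = 0.5576 lbf/ft^2

0.5576 lbf/ft^2


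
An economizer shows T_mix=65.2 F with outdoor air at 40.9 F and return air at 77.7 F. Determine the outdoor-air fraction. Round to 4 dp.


frac = (65.2 - 77.7) / (40.9 - 77.7) = 0.3397

0.3397


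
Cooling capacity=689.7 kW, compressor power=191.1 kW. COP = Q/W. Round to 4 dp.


COP = 689.7 / 191.1 = 3.6091

3.6091


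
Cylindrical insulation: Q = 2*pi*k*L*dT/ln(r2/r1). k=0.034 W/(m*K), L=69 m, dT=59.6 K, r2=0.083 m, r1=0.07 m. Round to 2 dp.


Q = 2*pi*0.034*69*59.6/ln(0.083/0.07) = 5157.32 W

5157.32 W


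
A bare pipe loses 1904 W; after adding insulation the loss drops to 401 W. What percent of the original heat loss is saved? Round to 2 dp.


Savings = ((1904-401)/1904)*100 = 78.94 %

78.94 %


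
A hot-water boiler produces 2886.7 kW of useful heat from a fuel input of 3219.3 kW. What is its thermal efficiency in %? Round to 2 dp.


eta = (2886.7/3219.3)*100 = 89.67 %

89.67 %


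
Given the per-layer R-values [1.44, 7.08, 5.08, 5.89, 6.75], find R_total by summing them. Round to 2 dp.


R_total = 1.44 + 7.08 + 5.08 + 5.89 + 6.75 = 26.24

26.24


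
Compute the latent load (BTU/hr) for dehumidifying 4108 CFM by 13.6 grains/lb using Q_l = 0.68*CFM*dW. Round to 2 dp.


Q = 0.68 * 4108 * 13.6 = 37990.78 BTU/hr

37990.78 BTU/hr
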